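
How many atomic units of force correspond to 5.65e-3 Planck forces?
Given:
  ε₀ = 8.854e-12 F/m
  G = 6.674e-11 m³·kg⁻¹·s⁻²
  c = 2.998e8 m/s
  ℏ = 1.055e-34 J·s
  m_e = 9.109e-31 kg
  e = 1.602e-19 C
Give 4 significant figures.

8.320e48

Planck force: F_P = c⁴/G = 1.210e44 N
atomic unit of force: F_au = E_h/a₀ = m_e²e⁶/((4πε₀)³ℏ⁴) = 8.220e-8 N
5.65e-3 × 1.210e44 / 8.220e-8 = 8.320e48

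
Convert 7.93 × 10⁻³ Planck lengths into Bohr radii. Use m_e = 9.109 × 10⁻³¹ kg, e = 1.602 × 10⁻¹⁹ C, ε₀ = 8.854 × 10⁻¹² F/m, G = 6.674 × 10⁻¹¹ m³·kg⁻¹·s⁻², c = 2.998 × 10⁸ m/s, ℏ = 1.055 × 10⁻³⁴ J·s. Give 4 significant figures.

2.420 × 10⁻²⁷

Planck length: ℓ_P = √(ℏG/c³) = 1.616 × 10⁻³⁵ m
Bohr radius: a₀ = 4πε₀ℏ²/(m_e e²) = 5.297 × 10⁻¹¹ m
7.93 × 10⁻³ × 1.616 × 10⁻³⁵ / 5.297 × 10⁻¹¹ = 2.420 × 10⁻²⁷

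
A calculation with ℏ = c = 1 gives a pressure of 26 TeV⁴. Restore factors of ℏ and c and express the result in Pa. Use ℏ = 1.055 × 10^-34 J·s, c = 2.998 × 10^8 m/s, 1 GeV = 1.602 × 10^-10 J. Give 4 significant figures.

5.412 × 10^50 Pa

Pressure is [E]/[L]³ = [E]⁴/(ℏc)³.
1 GeV⁴ → 1/(ℏc)³ × (1 GeV in J)⁴ = 2.082 × 10^37 Pa.
Convert the energy scale: 26 TeV⁴ = 2.60 × 10^13 GeV⁴.
Result: 2.60 × 10^13 × 2.082 × 10^37 = 5.412 × 10^50 Pa.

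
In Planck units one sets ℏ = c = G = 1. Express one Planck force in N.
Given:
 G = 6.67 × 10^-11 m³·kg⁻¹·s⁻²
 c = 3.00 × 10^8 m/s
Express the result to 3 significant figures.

1.21 × 10^44 N

F_P = c⁴/G
  = 8.10 × 10^33 / 6.67 × 10^-11
  = 1.21 × 10^44 N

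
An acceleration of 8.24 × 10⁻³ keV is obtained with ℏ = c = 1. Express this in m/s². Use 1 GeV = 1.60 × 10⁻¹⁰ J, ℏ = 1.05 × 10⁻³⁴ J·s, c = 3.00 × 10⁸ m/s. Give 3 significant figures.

3.77 × 10²⁴ m/s²

Acceleration is [L]/[T]² = c·[E]/ℏ.
1 GeV → c/ℏ × (1 GeV in J) = 4.57 × 10³² m/s².
Convert the energy scale: 8.24 × 10⁻³ keV = 8.24 × 10⁻⁹ GeV.
Result: 8.24 × 10⁻⁹ × 4.57 × 10³² = 3.77 × 10²⁴ m/s².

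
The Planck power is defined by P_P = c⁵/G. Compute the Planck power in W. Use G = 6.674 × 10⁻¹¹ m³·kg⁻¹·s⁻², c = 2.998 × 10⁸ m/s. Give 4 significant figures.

3.629 × 10⁵² W

P_P = c⁵/G
  = 2.422 × 10⁴² / 6.674 × 10⁻¹¹
  = 3.629 × 10⁵² W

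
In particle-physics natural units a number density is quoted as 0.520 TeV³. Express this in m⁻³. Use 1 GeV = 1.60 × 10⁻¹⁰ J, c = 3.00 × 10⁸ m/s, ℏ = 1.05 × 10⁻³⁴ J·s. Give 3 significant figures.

6.81 × 10⁵⁵ m⁻³

Number density is [L]⁻³ = [E]³/(ℏc)³.
1 GeV³ → 1/(ℏc)³ × (1 GeV in J)³ = 1.31 × 10⁴⁷ m⁻³.
Convert the energy scale: 0.520 TeV³ = 5.20 × 10⁸ GeV³.
Result: 5.20 × 10⁸ × 1.31 × 10⁴⁷ = 6.81 × 10⁵⁵ m⁻³.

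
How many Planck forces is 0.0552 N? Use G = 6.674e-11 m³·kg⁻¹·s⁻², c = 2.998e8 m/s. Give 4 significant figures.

Planck force: F_P = c⁴/G = 1.210e44 N.
0.0552 / 1.210e44 = 4.560e-46

4.560e-46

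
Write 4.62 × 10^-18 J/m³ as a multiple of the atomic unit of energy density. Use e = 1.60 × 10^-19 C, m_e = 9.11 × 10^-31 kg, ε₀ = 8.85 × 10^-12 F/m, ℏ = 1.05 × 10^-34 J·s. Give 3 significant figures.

atomic unit of energy density: u_au = E_h/a₀³ = m_e⁴e¹⁰/((4πε₀)⁵ℏ⁸) = 3.01 × 10^13 J/m³.
4.62 × 10^-18 / 3.01 × 10^13 = 1.53 × 10^-31

1.53 × 10^-31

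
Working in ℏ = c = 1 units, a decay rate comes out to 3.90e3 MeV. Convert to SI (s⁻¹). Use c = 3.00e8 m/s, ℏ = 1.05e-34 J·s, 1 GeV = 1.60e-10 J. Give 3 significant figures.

5.94e24 s⁻¹

A rate is [E]/ℏ; divide by ℏ.
1 GeV → 1/ℏ × (1 GeV in J) = 1.52e24 s⁻¹.
Convert the energy scale: 3.90e3 MeV = 3.90 GeV.
Result: 3.90 × 1.52e24 = 5.94e24 s⁻¹.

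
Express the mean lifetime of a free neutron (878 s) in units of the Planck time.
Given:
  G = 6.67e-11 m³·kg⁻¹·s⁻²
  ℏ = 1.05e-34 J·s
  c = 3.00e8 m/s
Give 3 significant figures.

1.64e46

Planck time: t_P = √(ℏG/c⁵) = 5.37e-44 s.
878 / 5.37e-44 = 1.64e46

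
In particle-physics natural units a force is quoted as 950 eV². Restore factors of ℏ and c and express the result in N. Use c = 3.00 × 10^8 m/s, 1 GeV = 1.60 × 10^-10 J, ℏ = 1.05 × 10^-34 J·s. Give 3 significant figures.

Force is [E]/[L] = [E]²/(ℏc); restore (ℏc)⁻¹.
1 GeV² → 1/(ℏc) × (1 GeV in J)² = 8.13 × 10^5 N.
Convert the energy scale: 950 eV² = 9.50 × 10^-16 GeV².
Result: 9.50 × 10^-16 × 8.13 × 10^5 = 7.72 × 10^-10 N.

7.72 × 10^-10 N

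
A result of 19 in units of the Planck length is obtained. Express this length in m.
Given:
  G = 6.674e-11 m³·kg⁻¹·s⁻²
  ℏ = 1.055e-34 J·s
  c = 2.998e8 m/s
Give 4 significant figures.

3.071e-34 m

One Planck length: ℓ_P = √(ℏG/c³) = 1.616e-35 m.
19 × 1.616e-35 m = 3.071e-34 m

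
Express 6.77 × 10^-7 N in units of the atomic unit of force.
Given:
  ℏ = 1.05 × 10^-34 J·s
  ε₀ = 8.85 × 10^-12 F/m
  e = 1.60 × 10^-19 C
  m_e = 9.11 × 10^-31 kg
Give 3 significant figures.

atomic unit of force: F_au = E_h/a₀ = m_e²e⁶/((4πε₀)³ℏ⁴) = 8.33 × 10^-8 N.
6.77 × 10^-7 / 8.33 × 10^-8 = 8.13

8.13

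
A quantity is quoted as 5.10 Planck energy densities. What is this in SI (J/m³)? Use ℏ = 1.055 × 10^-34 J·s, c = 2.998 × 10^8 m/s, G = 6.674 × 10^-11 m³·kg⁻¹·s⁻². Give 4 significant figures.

One Planck energy density: u_P = c⁷/(ℏG²) = 4.632 × 10^113 J/m³.
5.10 × 4.632 × 10^113 J/m³ = 2.362 × 10^114 J/m³

2.362 × 10^114 J/m³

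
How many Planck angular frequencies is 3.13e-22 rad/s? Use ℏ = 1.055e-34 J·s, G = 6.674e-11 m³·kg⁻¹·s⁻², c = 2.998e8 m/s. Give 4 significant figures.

1.688e-65

Planck angular frequency: ω_P = √(c⁵/(ℏG)) = 1.855e43 rad/s.
3.13e-22 / 1.855e43 = 1.688e-65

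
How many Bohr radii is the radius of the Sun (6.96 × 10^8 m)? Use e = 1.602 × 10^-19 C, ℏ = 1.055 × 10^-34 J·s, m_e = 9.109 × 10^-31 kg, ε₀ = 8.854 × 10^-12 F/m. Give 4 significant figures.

1.314 × 10^19

Bohr radius: a₀ = 4πε₀ℏ²/(m_e e²) = 5.297 × 10^-11 m.
6.96 × 10^8 / 5.297 × 10^-11 = 1.314 × 10^19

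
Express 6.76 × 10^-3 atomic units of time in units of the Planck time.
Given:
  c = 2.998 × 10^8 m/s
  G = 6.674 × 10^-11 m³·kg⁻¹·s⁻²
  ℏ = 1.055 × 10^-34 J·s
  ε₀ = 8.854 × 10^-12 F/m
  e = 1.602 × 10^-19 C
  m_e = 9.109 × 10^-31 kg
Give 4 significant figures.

atomic unit of time: τ_au = (4πε₀)²ℏ³/(m_e e⁴) = 2.423 × 10^-17 s
Planck time: t_P = √(ℏG/c⁵) = 5.392 × 10^-44 s
6.76 × 10^-3 × 2.423 × 10^-17 / 5.392 × 10^-44 = 3.038 × 10^24

3.038 × 10^24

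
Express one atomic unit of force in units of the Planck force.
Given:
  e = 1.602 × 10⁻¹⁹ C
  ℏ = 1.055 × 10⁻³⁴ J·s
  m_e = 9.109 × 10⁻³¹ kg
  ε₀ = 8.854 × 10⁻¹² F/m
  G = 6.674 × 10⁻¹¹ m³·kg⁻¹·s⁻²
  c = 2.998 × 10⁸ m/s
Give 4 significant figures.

6.791 × 10⁻⁵²

atomic unit of force: F_au = E_h/a₀ = m_e²e⁶/((4πε₀)³ℏ⁴) = 8.220 × 10⁻⁸ N
Planck force: F_P = c⁴/G = 1.210 × 10⁴⁴ N
ratio = 8.220 × 10⁻⁸ / 1.210 × 10⁴⁴ = 6.791 × 10⁻⁵²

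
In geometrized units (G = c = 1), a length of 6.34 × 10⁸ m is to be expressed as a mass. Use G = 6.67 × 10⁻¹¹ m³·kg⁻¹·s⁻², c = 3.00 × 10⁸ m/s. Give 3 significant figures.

Length → mass via c²/G.
6.34 × 10⁸ m × (c²/G) = 8.55 × 10³⁵ kg

8.55 × 10³⁵ kg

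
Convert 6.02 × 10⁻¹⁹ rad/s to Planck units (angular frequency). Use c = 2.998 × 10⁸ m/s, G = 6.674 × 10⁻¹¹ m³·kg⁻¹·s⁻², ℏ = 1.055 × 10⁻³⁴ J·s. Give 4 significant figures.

3.246 × 10⁻⁶²

Planck angular frequency: ω_P = √(c⁵/(ℏG)) = 1.855 × 10⁴³ rad/s.
6.02 × 10⁻¹⁹ / 1.855 × 10⁴³ = 3.246 × 10⁻⁶²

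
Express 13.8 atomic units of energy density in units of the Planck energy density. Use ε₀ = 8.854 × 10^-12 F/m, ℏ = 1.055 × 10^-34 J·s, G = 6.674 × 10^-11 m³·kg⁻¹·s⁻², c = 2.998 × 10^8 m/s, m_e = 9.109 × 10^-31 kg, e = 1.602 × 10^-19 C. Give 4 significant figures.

atomic unit of energy density: u_au = E_h/a₀³ = m_e⁴e¹⁰/((4πε₀)⁵ℏ⁸) = 2.929 × 10^13 J/m³
Planck energy density: u_P = c⁷/(ℏG²) = 4.632 × 10^113 J/m³
13.8 × 2.929 × 10^13 / 4.632 × 10^113 = 8.726 × 10^-100

8.726 × 10^-100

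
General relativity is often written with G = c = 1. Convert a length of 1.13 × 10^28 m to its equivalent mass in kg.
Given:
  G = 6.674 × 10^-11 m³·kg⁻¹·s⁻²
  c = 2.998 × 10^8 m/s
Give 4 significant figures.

Length → mass via c²/G.
1.13 × 10^28 m × (c²/G) = 1.522 × 10^55 kg

1.522 × 10^55 kg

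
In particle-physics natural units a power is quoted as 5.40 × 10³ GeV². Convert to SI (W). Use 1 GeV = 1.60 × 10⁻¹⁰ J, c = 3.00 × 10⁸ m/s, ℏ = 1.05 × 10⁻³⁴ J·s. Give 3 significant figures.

Power is [E]/[T] = [E]²/ℏ.
1 GeV² → 1/ℏ × (1 GeV in J)² = 2.44 × 10¹⁴ W.
Result: 5.40 × 10³ × 2.44 × 10¹⁴ = 1.32 × 10¹⁸ W.

1.32 × 10¹⁸ W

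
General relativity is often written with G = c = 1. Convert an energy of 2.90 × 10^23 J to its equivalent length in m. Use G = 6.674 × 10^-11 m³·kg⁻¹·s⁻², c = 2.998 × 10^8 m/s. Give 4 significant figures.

Energy → length via G/c⁴.
2.90 × 10^23 J × (G/c⁴) = 2.396 × 10^-21 m

2.396 × 10^-21 m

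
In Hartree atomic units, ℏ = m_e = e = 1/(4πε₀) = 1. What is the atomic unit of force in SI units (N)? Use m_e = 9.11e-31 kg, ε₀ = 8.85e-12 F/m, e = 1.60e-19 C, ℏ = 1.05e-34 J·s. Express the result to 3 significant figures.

From ℏ = m_e = e = 1/(4πε₀) = 1 the force scale is F_au = E_h/a₀ = m_e²e⁶/((4πε₀)³ℏ⁴).
E_h = 4.38e-18 J
a₀ = 5.26e-11 m
E_h/a₀ = 8.33e-8 N

8.33e-8 N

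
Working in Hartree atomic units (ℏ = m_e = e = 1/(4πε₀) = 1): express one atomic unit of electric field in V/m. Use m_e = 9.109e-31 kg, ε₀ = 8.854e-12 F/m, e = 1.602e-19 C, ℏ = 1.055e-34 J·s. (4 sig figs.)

5.131e11 V/m

Dimensional analysis gives E_au = E_h/(e a₀) = m_e²e⁵/((4πε₀)³ℏ⁴).
E_h = 4.354e-18 J
a₀ = 5.297e-11 m
E_h/(e·a₀) = 5.131e11 V/m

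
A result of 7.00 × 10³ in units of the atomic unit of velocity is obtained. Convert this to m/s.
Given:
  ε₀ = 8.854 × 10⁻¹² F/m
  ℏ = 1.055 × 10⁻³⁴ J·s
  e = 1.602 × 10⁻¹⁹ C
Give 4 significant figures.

1.530 × 10¹⁰ m/s

One atomic unit of velocity: v_au = e²/(4πε₀ℏ) = 2.186 × 10⁶ m/s.
7.00 × 10³ × 2.186 × 10⁶ m/s = 1.530 × 10¹⁰ m/s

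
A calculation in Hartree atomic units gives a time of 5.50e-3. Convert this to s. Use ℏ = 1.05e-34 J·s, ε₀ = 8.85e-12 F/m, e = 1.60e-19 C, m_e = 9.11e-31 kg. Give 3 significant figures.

1.32e-19 s

One atomic unit of time: τ_au = (4πε₀)²ℏ³/(m_e e⁴) = 2.40e-17 s.
5.50e-3 × 2.40e-17 s = 1.32e-19 s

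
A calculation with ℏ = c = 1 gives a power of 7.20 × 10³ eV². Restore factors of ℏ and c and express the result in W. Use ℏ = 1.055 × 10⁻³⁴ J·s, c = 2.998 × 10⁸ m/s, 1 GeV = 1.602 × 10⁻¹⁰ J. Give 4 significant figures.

1.751 W

Power is [E]/[T] = [E]²/ℏ.
1 GeV² → 1/ℏ × (1 GeV in J)² = 2.433 × 10¹⁴ W.
Convert the energy scale: 7.20 × 10³ eV² = 7.20 × 10⁻¹⁵ GeV².
Result: 7.20 × 10⁻¹⁵ × 2.433 × 10¹⁴ = 1.751 W.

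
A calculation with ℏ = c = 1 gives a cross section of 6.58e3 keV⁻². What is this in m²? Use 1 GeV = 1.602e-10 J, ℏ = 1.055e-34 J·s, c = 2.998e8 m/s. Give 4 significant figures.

Area is [L]² = [E]⁻²·(ℏc)²; restore (ℏc)².
1 GeV⁻² → (ℏc)² × (1 GeV in J)⁻² = 3.898e-32 m².
Convert the energy scale: 6.58e3 keV⁻² = 6.58e15 GeV⁻².
Result: 6.58e15 × 3.898e-32 = 2.565e-16 m².

2.565e-16 m²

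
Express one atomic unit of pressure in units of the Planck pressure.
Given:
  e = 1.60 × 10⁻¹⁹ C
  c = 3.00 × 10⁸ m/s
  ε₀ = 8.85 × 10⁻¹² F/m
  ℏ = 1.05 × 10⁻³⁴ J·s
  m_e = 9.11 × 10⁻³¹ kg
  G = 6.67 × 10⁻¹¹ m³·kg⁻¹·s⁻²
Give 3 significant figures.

6.44 × 10⁻¹⁰¹

atomic unit of pressure: P_au = E_h/a₀³ = m_e⁴e¹⁰/((4πε₀)⁵ℏ⁸) = 3.01 × 10¹³ Pa
Planck pressure: p_P = c⁷/(ℏG²) = 4.68 × 10¹¹³ Pa
ratio = 3.01 × 10¹³ / 4.68 × 10¹¹³ = 6.44 × 10⁻¹⁰¹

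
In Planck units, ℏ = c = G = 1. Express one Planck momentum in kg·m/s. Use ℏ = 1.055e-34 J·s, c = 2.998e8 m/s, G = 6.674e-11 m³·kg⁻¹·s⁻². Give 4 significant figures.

The unique combination of the constants set to 1 with dimensions of momentum is p_P = √(ℏc³/G).
  = √(42.60)
  = 6.527 kg·m/s

6.527 kg·m/s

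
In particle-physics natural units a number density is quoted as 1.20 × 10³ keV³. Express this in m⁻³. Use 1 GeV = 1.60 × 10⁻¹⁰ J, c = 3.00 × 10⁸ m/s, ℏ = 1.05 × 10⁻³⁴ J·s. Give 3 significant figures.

Number density is [L]⁻³ = [E]³/(ℏc)³.
1 GeV³ → 1/(ℏc)³ × (1 GeV in J)³ = 1.31 × 10⁴⁷ m⁻³.
Convert the energy scale: 1.20 × 10³ keV³ = 1.20 × 10⁻¹⁵ GeV³.
Result: 1.20 × 10⁻¹⁵ × 1.31 × 10⁴⁷ = 1.57 × 10³² m⁻³.

1.57 × 10³² m⁻³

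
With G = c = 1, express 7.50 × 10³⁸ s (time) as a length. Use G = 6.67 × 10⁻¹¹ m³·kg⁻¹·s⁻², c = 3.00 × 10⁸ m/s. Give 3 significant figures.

2.25 × 10⁴⁷ m

Time → length via c.
7.50 × 10³⁸ s × (c) = 2.25 × 10⁴⁷ m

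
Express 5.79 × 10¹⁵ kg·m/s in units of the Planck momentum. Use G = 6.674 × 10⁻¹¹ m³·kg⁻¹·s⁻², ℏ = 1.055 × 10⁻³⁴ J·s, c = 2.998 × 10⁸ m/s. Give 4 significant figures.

Planck momentum: p_P = √(ℏc³/G) = 6.527 kg·m/s.
5.79 × 10¹⁵ / 6.527 = 8.872 × 10¹⁴

8.872 × 10¹⁴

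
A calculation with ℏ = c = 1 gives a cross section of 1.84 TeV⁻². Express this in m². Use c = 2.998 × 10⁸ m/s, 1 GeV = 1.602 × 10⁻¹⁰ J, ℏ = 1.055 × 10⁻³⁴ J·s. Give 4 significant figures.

7.172 × 10⁻³⁸ m²

Area is [L]² = [E]⁻²·(ℏc)²; restore (ℏc)².
1 GeV⁻² → (ℏc)² × (1 GeV in J)⁻² = 3.898 × 10⁻³² m².
Convert the energy scale: 1.84 TeV⁻² = 1.84 × 10⁻⁶ GeV⁻².
Result: 1.84 × 10⁻⁶ × 3.898 × 10⁻³² = 7.172 × 10⁻³⁸ m².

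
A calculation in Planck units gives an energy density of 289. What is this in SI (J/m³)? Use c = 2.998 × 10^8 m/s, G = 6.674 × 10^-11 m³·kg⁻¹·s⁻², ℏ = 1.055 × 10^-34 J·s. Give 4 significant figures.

One Planck energy density: u_P = c⁷/(ℏG²) = 4.632 × 10^113 J/m³.
289 × 4.632 × 10^113 J/m³ = 1.339 × 10^116 J/m³

1.339 × 10^116 J/m³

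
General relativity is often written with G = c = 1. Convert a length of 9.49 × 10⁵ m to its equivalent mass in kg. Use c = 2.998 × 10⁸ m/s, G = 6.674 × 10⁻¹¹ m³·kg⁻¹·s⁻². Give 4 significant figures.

1.278 × 10³³ kg

Length → mass via c²/G.
9.49 × 10⁵ m × (c²/G) = 1.278 × 10³³ kg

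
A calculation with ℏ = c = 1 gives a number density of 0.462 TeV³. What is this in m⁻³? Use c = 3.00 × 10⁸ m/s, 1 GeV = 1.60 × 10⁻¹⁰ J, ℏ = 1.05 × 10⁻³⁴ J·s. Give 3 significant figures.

6.05 × 10⁵⁵ m⁻³

Number density is [L]⁻³ = [E]³/(ℏc)³.
1 GeV³ → 1/(ℏc)³ × (1 GeV in J)³ = 1.31 × 10⁴⁷ m⁻³.
Convert the energy scale: 0.462 TeV³ = 4.62 × 10⁸ GeV³.
Result: 4.62 × 10⁸ × 1.31 × 10⁴⁷ = 6.05 × 10⁵⁵ m⁻³.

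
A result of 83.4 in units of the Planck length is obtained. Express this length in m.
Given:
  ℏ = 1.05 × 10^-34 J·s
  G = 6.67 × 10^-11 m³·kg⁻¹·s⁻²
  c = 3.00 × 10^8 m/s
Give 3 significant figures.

1.34 × 10^-33 m

One Planck length: ℓ_P = √(ℏG/c³) = 1.61 × 10^-35 m.
83.4 × 1.61 × 10^-35 m = 1.34 × 10^-33 m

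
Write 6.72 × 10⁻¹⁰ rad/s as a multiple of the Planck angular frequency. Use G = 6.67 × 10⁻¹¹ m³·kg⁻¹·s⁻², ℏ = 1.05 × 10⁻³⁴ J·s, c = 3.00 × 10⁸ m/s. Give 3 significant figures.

3.61 × 10⁻⁵³

Planck angular frequency: ω_P = √(c⁵/(ℏG)) = 1.86 × 10⁴³ rad/s.
6.72 × 10⁻¹⁰ / 1.86 × 10⁴³ = 3.61 × 10⁻⁵³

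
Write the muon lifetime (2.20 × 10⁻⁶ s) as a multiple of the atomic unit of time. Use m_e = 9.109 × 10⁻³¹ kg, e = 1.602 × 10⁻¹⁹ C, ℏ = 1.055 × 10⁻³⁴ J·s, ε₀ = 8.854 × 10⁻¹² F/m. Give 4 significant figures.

atomic unit of time: τ_au = (4πε₀)²ℏ³/(m_e e⁴) = 2.423 × 10⁻¹⁷ s.
2.20 × 10⁻⁶ / 2.423 × 10⁻¹⁷ = 9.080 × 10¹⁰

9.080 × 10¹⁰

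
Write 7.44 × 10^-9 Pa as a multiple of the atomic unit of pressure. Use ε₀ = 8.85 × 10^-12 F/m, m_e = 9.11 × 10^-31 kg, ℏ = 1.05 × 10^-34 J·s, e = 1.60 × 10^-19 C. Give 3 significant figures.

atomic unit of pressure: P_au = E_h/a₀³ = m_e⁴e¹⁰/((4πε₀)⁵ℏ⁸) = 3.01 × 10^13 Pa.
7.44 × 10^-9 / 3.01 × 10^13 = 2.47 × 10^-22

2.47 × 10^-22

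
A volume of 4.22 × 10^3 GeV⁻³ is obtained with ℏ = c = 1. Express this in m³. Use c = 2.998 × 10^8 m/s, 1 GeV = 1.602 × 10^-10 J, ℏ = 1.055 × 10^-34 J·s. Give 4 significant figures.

3.248 × 10^-44 m³

Volume is [L]³ = [E]⁻³·(ℏc)³.
1 GeV⁻³ → (ℏc)³ × (1 GeV in J)⁻³ = 7.696 × 10^-48 m³.
Result: 4.22 × 10^3 × 7.696 × 10^-48 = 3.248 × 10^-44 m³.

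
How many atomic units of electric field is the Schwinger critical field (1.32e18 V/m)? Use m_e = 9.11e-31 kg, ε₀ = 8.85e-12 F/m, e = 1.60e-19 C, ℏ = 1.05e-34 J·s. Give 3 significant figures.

2.54e6

atomic unit of electric field: E_au = E_h/(e a₀) = m_e²e⁵/((4πε₀)³ℏ⁴) = 5.20e11 V/m.
1.32e18 / 5.20e11 = 2.54e6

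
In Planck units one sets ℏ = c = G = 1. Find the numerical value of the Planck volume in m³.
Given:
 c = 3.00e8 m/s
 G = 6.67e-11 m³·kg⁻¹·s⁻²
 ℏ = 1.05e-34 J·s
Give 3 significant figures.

V_P = (ℏG/c³)^(3/2)
  = √(1.75e-209)
  = 4.18e-105 m³

4.18e-105 m³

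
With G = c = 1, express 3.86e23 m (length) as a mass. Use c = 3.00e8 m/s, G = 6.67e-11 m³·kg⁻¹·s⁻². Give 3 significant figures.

Length → mass via c²/G.
3.86e23 m × (c²/G) = 5.21e50 kg

5.21e50 kg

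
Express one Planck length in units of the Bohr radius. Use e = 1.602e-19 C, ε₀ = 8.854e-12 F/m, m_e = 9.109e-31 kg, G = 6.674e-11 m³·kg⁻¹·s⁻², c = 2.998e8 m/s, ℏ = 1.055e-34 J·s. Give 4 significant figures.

Planck length: ℓ_P = √(ℏG/c³) = 1.616e-35 m
Bohr radius: a₀ = 4πε₀ℏ²/(m_e e²) = 5.297e-11 m
ratio = 1.616e-35 / 5.297e-11 = 3.051e-25

3.051e-25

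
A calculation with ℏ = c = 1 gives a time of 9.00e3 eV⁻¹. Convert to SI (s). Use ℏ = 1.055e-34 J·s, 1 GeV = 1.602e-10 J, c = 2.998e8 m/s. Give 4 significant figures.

A time is [E]⁻¹ in ℏ=c=1; restore one factor of ℏ.
1 GeV⁻¹ → ℏ × (1 GeV in J)⁻¹ = 6.586e-25 s.
Convert the energy scale: 9.00e3 eV⁻¹ = 9.00e12 GeV⁻¹.
Result: 9.00e12 × 6.586e-25 = 5.927e-12 s.

5.927e-12 s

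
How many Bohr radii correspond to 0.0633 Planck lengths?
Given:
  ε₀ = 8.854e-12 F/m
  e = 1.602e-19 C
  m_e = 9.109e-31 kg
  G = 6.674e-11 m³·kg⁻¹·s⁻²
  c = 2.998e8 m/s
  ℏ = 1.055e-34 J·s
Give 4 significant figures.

1.932e-26

Planck length: ℓ_P = √(ℏG/c³) = 1.616e-35 m
Bohr radius: a₀ = 4πε₀ℏ²/(m_e e²) = 5.297e-11 m
0.0633 × 1.616e-35 / 5.297e-11 = 1.932e-26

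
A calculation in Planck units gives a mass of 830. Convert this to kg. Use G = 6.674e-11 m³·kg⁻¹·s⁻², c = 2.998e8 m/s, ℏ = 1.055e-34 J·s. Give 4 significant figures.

1.807e-5 kg

One Planck mass: m_P = √(ℏc/G) = 2.177e-8 kg.
830 × 2.177e-8 kg = 1.807e-5 kg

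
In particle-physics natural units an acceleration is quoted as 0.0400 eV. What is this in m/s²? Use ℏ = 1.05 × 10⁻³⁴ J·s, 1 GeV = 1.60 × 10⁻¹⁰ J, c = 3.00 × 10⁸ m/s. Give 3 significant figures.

1.83 × 10²² m/s²

Acceleration is [L]/[T]² = c·[E]/ℏ.
1 GeV → c/ℏ × (1 GeV in J) = 4.57 × 10³² m/s².
Convert the energy scale: 0.0400 eV = 4.00 × 10⁻¹¹ GeV.
Result: 4.00 × 10⁻¹¹ × 4.57 × 10³² = 1.83 × 10²² m/s².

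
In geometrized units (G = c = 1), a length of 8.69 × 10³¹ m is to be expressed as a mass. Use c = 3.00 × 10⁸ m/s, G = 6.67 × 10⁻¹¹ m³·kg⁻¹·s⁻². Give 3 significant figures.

1.17 × 10⁵⁹ kg

Length → mass via c²/G.
8.69 × 10³¹ m × (c²/G) = 1.17 × 10⁵⁹ kg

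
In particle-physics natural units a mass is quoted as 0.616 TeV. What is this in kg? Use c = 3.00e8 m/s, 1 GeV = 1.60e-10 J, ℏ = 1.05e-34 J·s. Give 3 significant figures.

1.10e-24 kg

Mass is [E]/c²; divide by c².
1 GeV → 1/c² × (1 GeV in J) = 1.78e-27 kg.
Convert the energy scale: 0.616 TeV = 616 GeV.
Result: 616 × 1.78e-27 = 1.10e-24 kg.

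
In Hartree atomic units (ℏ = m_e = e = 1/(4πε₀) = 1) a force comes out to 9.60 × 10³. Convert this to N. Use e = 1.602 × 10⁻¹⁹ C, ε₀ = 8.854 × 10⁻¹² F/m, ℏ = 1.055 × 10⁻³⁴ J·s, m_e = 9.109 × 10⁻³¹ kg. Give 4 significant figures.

7.891 × 10⁻⁴ N

One atomic unit of force: F_au = E_h/a₀ = m_e²e⁶/((4πε₀)³ℏ⁴) = 8.220 × 10⁻⁸ N.
9.60 × 10³ × 8.220 × 10⁻⁸ N = 7.891 × 10⁻⁴ N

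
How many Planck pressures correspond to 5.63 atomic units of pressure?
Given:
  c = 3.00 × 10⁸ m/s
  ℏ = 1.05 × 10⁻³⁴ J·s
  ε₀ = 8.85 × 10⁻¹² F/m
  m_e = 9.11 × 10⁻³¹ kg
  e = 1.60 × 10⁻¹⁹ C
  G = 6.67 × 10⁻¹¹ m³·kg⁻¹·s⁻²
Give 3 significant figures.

atomic unit of pressure: P_au = E_h/a₀³ = m_e⁴e¹⁰/((4πε₀)⁵ℏ⁸) = 3.01 × 10¹³ Pa
Planck pressure: p_P = c⁷/(ℏG²) = 4.68 × 10¹¹³ Pa
5.63 × 3.01 × 10¹³ / 4.68 × 10¹¹³ = 3.62 × 10⁻¹⁰⁰

3.62 × 10⁻¹⁰⁰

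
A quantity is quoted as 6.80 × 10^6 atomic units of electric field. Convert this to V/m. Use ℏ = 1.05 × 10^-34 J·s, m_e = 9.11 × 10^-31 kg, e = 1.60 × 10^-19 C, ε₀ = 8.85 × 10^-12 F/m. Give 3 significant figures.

One atomic unit of electric field: E_au = E_h/(e a₀) = m_e²e⁵/((4πε₀)³ℏ⁴) = 5.20 × 10^11 V/m.
6.80 × 10^6 × 5.20 × 10^11 V/m = 3.54 × 10^18 V/m

3.54 × 10^18 V/m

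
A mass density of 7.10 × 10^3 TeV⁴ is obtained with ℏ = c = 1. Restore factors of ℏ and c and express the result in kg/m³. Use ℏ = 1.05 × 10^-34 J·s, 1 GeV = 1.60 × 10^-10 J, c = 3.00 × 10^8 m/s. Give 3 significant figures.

Mass density is [E]/(c²[L]³) = [E]⁴/(ℏ³c⁵).
1 GeV⁴ → 1/(ℏ³c⁵) × (1 GeV in J)⁴ = 2.33 × 10^20 kg/m³.
Convert the energy scale: 7.10 × 10^3 TeV⁴ = 7.10 × 10^15 GeV⁴.
Result: 7.10 × 10^15 × 2.33 × 10^20 = 1.65 × 10^36 kg/m³.

1.65 × 10^36 kg/m³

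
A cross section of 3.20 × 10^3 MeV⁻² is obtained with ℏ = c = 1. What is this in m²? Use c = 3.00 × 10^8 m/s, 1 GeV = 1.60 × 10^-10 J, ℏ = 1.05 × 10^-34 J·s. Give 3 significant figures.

Area is [L]² = [E]⁻²·(ℏc)²; restore (ℏc)².
1 GeV⁻² → (ℏc)² × (1 GeV in J)⁻² = 3.88 × 10^-32 m².
Convert the energy scale: 3.20 × 10^3 MeV⁻² = 3.20 × 10^9 GeV⁻².
Result: 3.20 × 10^9 × 3.88 × 10^-32 = 1.24 × 10^-22 m².

1.24 × 10^-22 m²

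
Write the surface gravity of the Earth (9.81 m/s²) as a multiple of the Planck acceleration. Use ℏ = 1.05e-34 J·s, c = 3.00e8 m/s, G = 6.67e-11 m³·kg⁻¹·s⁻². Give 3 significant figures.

Planck acceleration: a_P = √(c⁷/(ℏG)) = 5.59e51 m/s².
9.81 / 5.59e51 = 1.76e-51

1.76e-51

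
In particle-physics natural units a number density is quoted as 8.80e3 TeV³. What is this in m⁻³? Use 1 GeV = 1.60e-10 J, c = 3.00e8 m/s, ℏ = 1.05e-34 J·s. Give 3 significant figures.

1.15e60 m⁻³

Number density is [L]⁻³ = [E]³/(ℏc)³.
1 GeV³ → 1/(ℏc)³ × (1 GeV in J)³ = 1.31e47 m⁻³.
Convert the energy scale: 8.80e3 TeV³ = 8.80e12 GeV³.
Result: 8.80e12 × 1.31e47 = 1.15e60 m⁻³.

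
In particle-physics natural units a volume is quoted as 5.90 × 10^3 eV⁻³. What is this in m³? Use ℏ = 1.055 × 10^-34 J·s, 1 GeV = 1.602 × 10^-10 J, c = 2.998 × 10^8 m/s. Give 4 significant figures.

4.541 × 10^-17 m³

Volume is [L]³ = [E]⁻³·(ℏc)³.
1 GeV⁻³ → (ℏc)³ × (1 GeV in J)⁻³ = 7.696 × 10^-48 m³.
Convert the energy scale: 5.90 × 10^3 eV⁻³ = 5.90 × 10^30 GeV⁻³.
Result: 5.90 × 10^30 × 7.696 × 10^-48 = 4.541 × 10^-17 m³.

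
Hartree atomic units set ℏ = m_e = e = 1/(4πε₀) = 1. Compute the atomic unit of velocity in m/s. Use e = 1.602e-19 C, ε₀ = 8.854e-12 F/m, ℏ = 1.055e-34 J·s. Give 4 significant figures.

2.186e6 m/s

Dimensional analysis gives v_au = e²/(4πε₀ℏ).
  = 2.566e-38 / 1.174e-44
  = 2.186e6 m/s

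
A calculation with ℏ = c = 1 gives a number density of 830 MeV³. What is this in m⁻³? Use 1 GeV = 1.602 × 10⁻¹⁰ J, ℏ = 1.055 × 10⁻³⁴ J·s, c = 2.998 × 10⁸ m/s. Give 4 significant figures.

Number density is [L]⁻³ = [E]³/(ℏc)³.
1 GeV³ → 1/(ℏc)³ × (1 GeV in J)³ = 1.299 × 10⁴⁷ m⁻³.
Convert the energy scale: 830 MeV³ = 8.30 × 10⁻⁷ GeV³.
Result: 8.30 × 10⁻⁷ × 1.299 × 10⁴⁷ = 1.078 × 10⁴¹ m⁻³.

1.078 × 10⁴¹ m⁻³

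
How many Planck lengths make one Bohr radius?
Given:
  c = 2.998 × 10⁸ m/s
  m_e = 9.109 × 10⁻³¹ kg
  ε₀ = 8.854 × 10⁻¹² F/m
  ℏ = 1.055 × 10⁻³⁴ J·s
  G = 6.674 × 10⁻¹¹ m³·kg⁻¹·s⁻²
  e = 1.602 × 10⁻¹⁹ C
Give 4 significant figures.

3.277 × 10²⁴

Bohr radius: a₀ = 4πε₀ℏ²/(m_e e²) = 5.297 × 10⁻¹¹ m
Planck length: ℓ_P = √(ℏG/c³) = 1.616 × 10⁻³⁵ m
ratio = 5.297 × 10⁻¹¹ / 1.616 × 10⁻³⁵ = 3.277 × 10²⁴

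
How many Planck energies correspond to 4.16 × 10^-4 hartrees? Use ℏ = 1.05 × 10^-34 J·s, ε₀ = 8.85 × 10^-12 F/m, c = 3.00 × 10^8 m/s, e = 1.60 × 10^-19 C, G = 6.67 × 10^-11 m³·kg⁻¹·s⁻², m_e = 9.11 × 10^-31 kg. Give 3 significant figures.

9.31 × 10^-31

hartree: E_h = m_e e⁴/(4πε₀ℏ)² = 4.38 × 10^-18 J
Planck energy: E_P = √(ℏc⁵/G) = 1.96 × 10^9 J
4.16 × 10^-4 × 4.38 × 10^-18 / 1.96 × 10^9 = 9.31 × 10^-31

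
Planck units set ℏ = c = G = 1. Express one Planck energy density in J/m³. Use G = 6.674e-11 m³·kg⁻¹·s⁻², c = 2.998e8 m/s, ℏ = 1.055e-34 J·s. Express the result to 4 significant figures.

From ℏ = c = G = 1 the energy density scale is u_P = c⁷/(ℏG²).
  = 2.177e59 / 4.699e-55
  = 4.632e113 J/m³

4.632e113 J/m³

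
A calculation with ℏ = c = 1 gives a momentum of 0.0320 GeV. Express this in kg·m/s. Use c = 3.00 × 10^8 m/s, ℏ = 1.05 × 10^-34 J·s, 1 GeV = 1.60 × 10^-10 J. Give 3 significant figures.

Momentum is [E]/c; divide by c.
1 GeV → 1/c × (1 GeV in J) = 5.33 × 10^-19 kg·m/s.
Result: 0.0320 × 5.33 × 10^-19 = 1.71 × 10^-20 kg·m/s.

1.71 × 10^-20 kg·m/s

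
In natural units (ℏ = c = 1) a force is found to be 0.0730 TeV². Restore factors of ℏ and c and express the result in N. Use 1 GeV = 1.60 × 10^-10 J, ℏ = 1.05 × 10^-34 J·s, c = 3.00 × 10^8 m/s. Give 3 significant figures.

Force is [E]/[L] = [E]²/(ℏc); restore (ℏc)⁻¹.
1 GeV² → 1/(ℏc) × (1 GeV in J)² = 8.13 × 10^5 N.
Convert the energy scale: 0.0730 TeV² = 7.30 × 10^4 GeV².
Result: 7.30 × 10^4 × 8.13 × 10^5 = 5.93 × 10^10 N.

5.93 × 10^10 N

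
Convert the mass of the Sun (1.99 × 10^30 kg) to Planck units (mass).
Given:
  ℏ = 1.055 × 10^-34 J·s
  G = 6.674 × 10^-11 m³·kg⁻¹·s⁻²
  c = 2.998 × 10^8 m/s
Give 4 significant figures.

Planck mass: m_P = √(ℏc/G) = 2.177 × 10^-8 kg.
1.99 × 10^30 / 2.177 × 10^-8 = 9.141 × 10^37

9.141 × 10^37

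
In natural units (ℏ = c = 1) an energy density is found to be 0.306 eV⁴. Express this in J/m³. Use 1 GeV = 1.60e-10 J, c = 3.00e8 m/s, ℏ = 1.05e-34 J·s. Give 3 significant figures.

[E]/[L]³ = [E]⁴/(ℏc)³; restore (ℏc)⁻³.
1 GeV⁴ → 1/(ℏc)³ × (1 GeV in J)⁴ = 2.10e37 J/m³.
Convert the energy scale: 0.306 eV⁴ = 3.06e-37 GeV⁴.
Result: 3.06e-37 × 2.10e37 = 6.42 J/m³.

6.42 J/m³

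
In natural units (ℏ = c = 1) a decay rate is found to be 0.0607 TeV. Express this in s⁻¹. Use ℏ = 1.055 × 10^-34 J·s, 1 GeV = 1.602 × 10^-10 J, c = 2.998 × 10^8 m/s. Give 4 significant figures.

A rate is [E]/ℏ; divide by ℏ.
1 GeV → 1/ℏ × (1 GeV in J) = 1.518 × 10^24 s⁻¹.
Convert the energy scale: 0.0607 TeV = 60.7 GeV.
Result: 60.7 × 1.518 × 10^24 = 9.217 × 10^25 s⁻¹.

9.217 × 10^25 s⁻¹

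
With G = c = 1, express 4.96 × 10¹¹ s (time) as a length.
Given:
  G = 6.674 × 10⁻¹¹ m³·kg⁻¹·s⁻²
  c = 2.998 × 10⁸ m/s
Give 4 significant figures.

Time → length via c.
4.96 × 10¹¹ s × (c) = 1.487 × 10²⁰ m

1.487 × 10²⁰ m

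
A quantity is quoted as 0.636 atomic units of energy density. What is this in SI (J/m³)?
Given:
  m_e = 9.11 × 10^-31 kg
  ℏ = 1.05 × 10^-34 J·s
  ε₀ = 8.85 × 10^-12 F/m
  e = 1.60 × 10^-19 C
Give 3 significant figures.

1.92 × 10^13 J/m³

One atomic unit of energy density: u_au = E_h/a₀³ = m_e⁴e¹⁰/((4πε₀)⁵ℏ⁸) = 3.01 × 10^13 J/m³.
0.636 × 3.01 × 10^13 J/m³ = 1.92 × 10^13 J/m³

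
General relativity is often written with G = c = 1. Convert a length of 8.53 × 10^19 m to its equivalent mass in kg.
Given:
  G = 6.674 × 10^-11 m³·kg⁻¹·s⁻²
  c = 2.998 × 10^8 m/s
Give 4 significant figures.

1.149 × 10^47 kg

Length → mass via c²/G.
8.53 × 10^19 m × (c²/G) = 1.149 × 10^47 kg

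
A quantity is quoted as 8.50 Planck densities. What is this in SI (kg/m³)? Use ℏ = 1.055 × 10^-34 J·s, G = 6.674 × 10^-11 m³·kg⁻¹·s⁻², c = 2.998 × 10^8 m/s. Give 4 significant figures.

4.381 × 10^97 kg/m³

One Planck density: ρ_P = c⁵/(ℏG²) = 5.154 × 10^96 kg/m³.
8.50 × 5.154 × 10^96 kg/m³ = 4.381 × 10^97 kg/m³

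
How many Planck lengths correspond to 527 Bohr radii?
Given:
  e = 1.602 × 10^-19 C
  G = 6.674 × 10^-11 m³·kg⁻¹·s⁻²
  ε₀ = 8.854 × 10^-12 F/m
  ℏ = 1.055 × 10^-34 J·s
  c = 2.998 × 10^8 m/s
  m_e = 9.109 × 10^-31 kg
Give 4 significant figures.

1.727 × 10^27

Bohr radius: a₀ = 4πε₀ℏ²/(m_e e²) = 5.297 × 10^-11 m
Planck length: ℓ_P = √(ℏG/c³) = 1.616 × 10^-35 m
527 × 5.297 × 10^-11 / 1.616 × 10^-35 = 1.727 × 10^27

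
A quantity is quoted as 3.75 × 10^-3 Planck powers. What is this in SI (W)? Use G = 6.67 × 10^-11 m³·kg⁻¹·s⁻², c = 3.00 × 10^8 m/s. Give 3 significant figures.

1.37 × 10^50 W

One Planck power: P_P = c⁵/G = 3.64 × 10^52 W.
3.75 × 10^-3 × 3.64 × 10^52 W = 1.37 × 10^50 W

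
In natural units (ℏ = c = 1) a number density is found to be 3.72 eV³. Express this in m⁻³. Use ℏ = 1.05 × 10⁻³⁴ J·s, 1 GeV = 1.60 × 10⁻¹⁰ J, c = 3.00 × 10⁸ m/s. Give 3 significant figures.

Number density is [L]⁻³ = [E]³/(ℏc)³.
1 GeV³ → 1/(ℏc)³ × (1 GeV in J)³ = 1.31 × 10⁴⁷ m⁻³.
Convert the energy scale: 3.72 eV³ = 3.72 × 10⁻²⁷ GeV³.
Result: 3.72 × 10⁻²⁷ × 1.31 × 10⁴⁷ = 4.87 × 10²⁰ m⁻³.

4.87 × 10²⁰ m⁻³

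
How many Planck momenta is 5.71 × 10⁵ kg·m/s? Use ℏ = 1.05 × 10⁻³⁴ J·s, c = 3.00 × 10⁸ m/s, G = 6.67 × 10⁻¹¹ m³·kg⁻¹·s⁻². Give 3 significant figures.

Planck momentum: p_P = √(ℏc³/G) = 6.52 kg·m/s.
5.71 × 10⁵ / 6.52 = 8.76 × 10⁴

8.76 × 10⁴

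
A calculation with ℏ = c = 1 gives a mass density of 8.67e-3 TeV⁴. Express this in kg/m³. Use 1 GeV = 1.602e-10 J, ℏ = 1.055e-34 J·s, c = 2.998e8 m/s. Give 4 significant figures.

Mass density is [E]/(c²[L]³) = [E]⁴/(ℏ³c⁵).
1 GeV⁴ → 1/(ℏ³c⁵) × (1 GeV in J)⁴ = 2.316e20 kg/m³.
Convert the energy scale: 8.67e-3 TeV⁴ = 8.67e9 GeV⁴.
Result: 8.67e9 × 2.316e20 = 2.008e30 kg/m³.

2.008e30 kg/m³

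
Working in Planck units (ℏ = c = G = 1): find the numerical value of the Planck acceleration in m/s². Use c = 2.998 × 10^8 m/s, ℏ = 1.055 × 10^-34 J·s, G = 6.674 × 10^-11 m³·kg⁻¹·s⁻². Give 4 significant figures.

From ℏ = c = G = 1 the acceleration scale is a_P = √(c⁷/(ℏG)).
  = √(3.092 × 10^103)
  = 5.560 × 10^51 m/s²

5.560 × 10^51 m/s²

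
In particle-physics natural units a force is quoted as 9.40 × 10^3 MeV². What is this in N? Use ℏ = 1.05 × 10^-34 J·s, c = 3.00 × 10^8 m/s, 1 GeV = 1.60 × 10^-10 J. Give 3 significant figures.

7.64 × 10^3 N

Force is [E]/[L] = [E]²/(ℏc); restore (ℏc)⁻¹.
1 GeV² → 1/(ℏc) × (1 GeV in J)² = 8.13 × 10^5 N.
Convert the energy scale: 9.40 × 10^3 MeV² = 9.40 × 10^-3 GeV².
Result: 9.40 × 10^-3 × 8.13 × 10^5 = 7.64 × 10^3 N.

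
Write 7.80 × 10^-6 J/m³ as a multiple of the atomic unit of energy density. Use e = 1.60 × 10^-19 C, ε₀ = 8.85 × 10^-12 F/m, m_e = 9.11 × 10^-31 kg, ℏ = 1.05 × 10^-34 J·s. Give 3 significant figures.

2.59 × 10^-19

atomic unit of energy density: u_au = E_h/a₀³ = m_e⁴e¹⁰/((4πε₀)⁵ℏ⁸) = 3.01 × 10^13 J/m³.
7.80 × 10^-6 / 3.01 × 10^13 = 2.59 × 10^-19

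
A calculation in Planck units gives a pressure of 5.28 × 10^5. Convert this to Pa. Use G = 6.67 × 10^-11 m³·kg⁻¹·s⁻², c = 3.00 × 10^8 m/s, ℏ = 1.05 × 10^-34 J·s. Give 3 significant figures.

One Planck pressure: p_P = c⁷/(ℏG²) = 4.68 × 10^113 Pa.
5.28 × 10^5 × 4.68 × 10^113 Pa = 2.47 × 10^119 Pa

2.47 × 10^119 Pa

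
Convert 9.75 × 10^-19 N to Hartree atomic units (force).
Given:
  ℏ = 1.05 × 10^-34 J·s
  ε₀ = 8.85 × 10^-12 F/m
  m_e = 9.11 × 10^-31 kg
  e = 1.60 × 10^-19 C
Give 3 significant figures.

1.17 × 10^-11

atomic unit of force: F_au = E_h/a₀ = m_e²e⁶/((4πε₀)³ℏ⁴) = 8.33 × 10^-8 N.
9.75 × 10^-19 / 8.33 × 10^-8 = 1.17 × 10^-11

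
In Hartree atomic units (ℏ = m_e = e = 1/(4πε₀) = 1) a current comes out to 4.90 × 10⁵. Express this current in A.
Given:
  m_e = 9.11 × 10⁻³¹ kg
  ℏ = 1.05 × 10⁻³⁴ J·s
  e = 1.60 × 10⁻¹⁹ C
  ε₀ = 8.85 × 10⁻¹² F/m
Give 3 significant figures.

3.27 × 10³ A

One atomic unit of electric current: I_au = e E_h/ℏ = m_e e⁵/((4πε₀)²ℏ³) = 6.67 × 10⁻³ A.
4.90 × 10⁵ × 6.67 × 10⁻³ A = 3.27 × 10³ A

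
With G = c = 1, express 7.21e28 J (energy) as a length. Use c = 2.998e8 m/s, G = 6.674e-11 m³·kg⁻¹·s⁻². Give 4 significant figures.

5.957e-16 m

Energy → length via G/c⁴.
7.21e28 J × (G/c⁴) = 5.957e-16 m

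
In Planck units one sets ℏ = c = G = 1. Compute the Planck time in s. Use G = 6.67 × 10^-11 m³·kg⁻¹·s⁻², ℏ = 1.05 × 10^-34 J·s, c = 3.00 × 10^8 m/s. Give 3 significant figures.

5.37 × 10^-44 s

t_P = √(ℏG/c⁵)
  = √(2.88 × 10^-87)
  = 5.37 × 10^-44 s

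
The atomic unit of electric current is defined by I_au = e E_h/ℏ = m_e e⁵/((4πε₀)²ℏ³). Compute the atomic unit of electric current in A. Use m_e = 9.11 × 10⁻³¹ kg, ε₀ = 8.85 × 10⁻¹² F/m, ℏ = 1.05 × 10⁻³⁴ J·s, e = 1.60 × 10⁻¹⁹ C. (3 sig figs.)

6.67 × 10⁻³ A

I_au = e E_h/ℏ = m_e e⁵/((4πε₀)²ℏ³)
E_h = 4.38 × 10⁻¹⁸ J
e·E_h/ℏ = 6.67 × 10⁻³ A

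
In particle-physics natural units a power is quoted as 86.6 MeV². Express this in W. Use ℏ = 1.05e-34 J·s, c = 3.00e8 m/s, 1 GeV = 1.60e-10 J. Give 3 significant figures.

2.11e10 W

Power is [E]/[T] = [E]²/ℏ.
1 GeV² → 1/ℏ × (1 GeV in J)² = 2.44e14 W.
Convert the energy scale: 86.6 MeV² = 8.66e-5 GeV².
Result: 8.66e-5 × 2.44e14 = 2.11e10 W.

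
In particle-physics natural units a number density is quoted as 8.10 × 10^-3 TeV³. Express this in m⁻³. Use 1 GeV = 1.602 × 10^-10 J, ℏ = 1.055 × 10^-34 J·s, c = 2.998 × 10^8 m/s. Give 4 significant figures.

Number density is [L]⁻³ = [E]³/(ℏc)³.
1 GeV³ → 1/(ℏc)³ × (1 GeV in J)³ = 1.299 × 10^47 m⁻³.
Convert the energy scale: 8.10 × 10^-3 TeV³ = 8.10 × 10^6 GeV³.
Result: 8.10 × 10^6 × 1.299 × 10^47 = 1.052 × 10^54 m⁻³.

1.052 × 10^54 m⁻³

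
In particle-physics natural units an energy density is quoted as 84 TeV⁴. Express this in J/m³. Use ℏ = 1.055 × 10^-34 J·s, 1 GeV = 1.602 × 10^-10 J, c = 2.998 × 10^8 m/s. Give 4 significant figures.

[E]/[L]³ = [E]⁴/(ℏc)³; restore (ℏc)⁻³.
1 GeV⁴ → 1/(ℏc)³ × (1 GeV in J)⁴ = 2.082 × 10^37 J/m³.
Convert the energy scale: 84 TeV⁴ = 8.40 × 10^13 GeV⁴.
Result: 8.40 × 10^13 × 2.082 × 10^37 = 1.749 × 10^51 J/m³.

1.749 × 10^51 J/m³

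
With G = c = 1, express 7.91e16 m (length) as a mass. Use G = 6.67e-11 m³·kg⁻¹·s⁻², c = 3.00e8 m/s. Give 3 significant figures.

Length → mass via c²/G.
7.91e16 m × (c²/G) = 1.07e44 kg

1.07e44 kg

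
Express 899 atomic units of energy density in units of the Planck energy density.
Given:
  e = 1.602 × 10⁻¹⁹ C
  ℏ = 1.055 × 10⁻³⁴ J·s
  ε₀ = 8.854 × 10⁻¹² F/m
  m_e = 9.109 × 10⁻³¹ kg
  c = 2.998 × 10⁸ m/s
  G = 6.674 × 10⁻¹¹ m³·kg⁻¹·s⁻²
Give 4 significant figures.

5.685 × 10⁻⁹⁸

atomic unit of energy density: u_au = E_h/a₀³ = m_e⁴e¹⁰/((4πε₀)⁵ℏ⁸) = 2.929 × 10¹³ J/m³
Planck energy density: u_P = c⁷/(ℏG²) = 4.632 × 10¹¹³ J/m³
899 × 2.929 × 10¹³ / 4.632 × 10¹¹³ = 5.685 × 10⁻⁹⁸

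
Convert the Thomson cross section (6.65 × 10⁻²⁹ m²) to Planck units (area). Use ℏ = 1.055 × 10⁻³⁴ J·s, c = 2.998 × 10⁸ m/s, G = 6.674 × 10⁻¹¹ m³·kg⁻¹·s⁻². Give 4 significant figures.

2.545 × 10⁴¹

Planck area: A_P = ℏG/c³ = 2.613 × 10⁻⁷⁰ m².
6.65 × 10⁻²⁹ / 2.613 × 10⁻⁷⁰ = 2.545 × 10⁴¹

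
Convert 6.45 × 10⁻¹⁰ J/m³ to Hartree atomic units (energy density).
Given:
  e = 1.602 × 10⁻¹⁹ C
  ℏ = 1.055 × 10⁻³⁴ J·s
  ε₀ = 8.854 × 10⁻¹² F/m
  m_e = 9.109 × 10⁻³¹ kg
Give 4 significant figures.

2.202 × 10⁻²³

atomic unit of energy density: u_au = E_h/a₀³ = m_e⁴e¹⁰/((4πε₀)⁵ℏ⁸) = 2.929 × 10¹³ J/m³.
6.45 × 10⁻¹⁰ / 2.929 × 10¹³ = 2.202 × 10⁻²³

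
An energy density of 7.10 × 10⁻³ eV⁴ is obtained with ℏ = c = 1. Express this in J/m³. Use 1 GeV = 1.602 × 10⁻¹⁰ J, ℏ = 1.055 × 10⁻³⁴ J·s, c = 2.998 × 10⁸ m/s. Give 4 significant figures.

0.1478 J/m³

[E]/[L]³ = [E]⁴/(ℏc)³; restore (ℏc)⁻³.
1 GeV⁴ → 1/(ℏc)³ × (1 GeV in J)⁴ = 2.082 × 10³⁷ J/m³.
Convert the energy scale: 7.10 × 10⁻³ eV⁴ = 7.10 × 10⁻³⁹ GeV⁴.
Result: 7.10 × 10⁻³⁹ × 2.082 × 10³⁷ = 0.1478 J/m³.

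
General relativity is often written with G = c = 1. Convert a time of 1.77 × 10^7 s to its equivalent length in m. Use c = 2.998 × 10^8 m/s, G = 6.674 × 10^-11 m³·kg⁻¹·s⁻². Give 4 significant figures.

5.306 × 10^15 m

Time → length via c.
1.77 × 10^7 s × (c) = 5.306 × 10^15 m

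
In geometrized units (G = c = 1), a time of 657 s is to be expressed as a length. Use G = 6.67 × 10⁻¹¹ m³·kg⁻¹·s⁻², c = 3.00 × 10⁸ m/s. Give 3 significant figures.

Time → length via c.
657 s × (c) = 1.97 × 10¹¹ m

1.97 × 10¹¹ m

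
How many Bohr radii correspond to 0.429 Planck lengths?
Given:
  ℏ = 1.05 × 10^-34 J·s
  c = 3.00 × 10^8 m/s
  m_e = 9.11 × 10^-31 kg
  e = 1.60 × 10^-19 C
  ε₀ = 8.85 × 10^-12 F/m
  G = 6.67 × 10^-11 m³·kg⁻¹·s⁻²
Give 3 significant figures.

Planck length: ℓ_P = √(ℏG/c³) = 1.61 × 10^-35 m
Bohr radius: a₀ = 4πε₀ℏ²/(m_e e²) = 5.26 × 10^-11 m
0.429 × 1.61 × 10^-35 / 5.26 × 10^-11 = 1.31 × 10^-25

1.31 × 10^-25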